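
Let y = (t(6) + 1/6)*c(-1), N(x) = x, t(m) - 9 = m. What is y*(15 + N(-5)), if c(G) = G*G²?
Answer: -455/3 ≈ -151.67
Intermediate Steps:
t(m) = 9 + m
c(G) = G³
y = -91/6 (y = ((9 + 6) + 1/6)*(-1)³ = (15 + ⅙)*(-1) = (91/6)*(-1) = -91/6 ≈ -15.167)
y*(15 + N(-5)) = -91*(15 - 5)/6 = -91/6*10 = -455/3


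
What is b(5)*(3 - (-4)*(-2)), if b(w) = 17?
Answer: -85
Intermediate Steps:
b(5)*(3 - (-4)*(-2)) = 17*(3 - (-4)*(-2)) = 17*(3 - 4*2) = 17*(3 - 8) = 17*(-5) = -85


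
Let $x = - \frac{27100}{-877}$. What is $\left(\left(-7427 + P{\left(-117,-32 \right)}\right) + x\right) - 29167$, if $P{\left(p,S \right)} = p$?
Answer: $- \frac{32168447}{877} \approx -36680.0$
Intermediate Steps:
$x = \frac{27100}{877}$ ($x = \left(-27100\right) \left(- \frac{1}{877}\right) = \frac{27100}{877} \approx 30.901$)
$\left(\left(-7427 + P{\left(-117,-32 \right)}\right) + x\right) - 29167 = \left(\left(-7427 - 117\right) + \frac{27100}{877}\right) - 29167 = \left(-7544 + \frac{27100}{877}\right) - 29167 = - \frac{6588988}{877} - 29167 = - \frac{32168447}{877}$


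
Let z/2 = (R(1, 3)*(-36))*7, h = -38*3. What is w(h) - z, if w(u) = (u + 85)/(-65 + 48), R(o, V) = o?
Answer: 8597/17 ≈ 505.71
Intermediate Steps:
h = -114
z = -504 (z = 2*((1*(-36))*7) = 2*(-36*7) = 2*(-252) = -504)
w(u) = -5 - u/17 (w(u) = (85 + u)/(-17) = (85 + u)*(-1/17) = -5 - u/17)
w(h) - z = (-5 - 1/17*(-114)) - 1*(-504) = (-5 + 114/17) + 504 = 29/17 + 504 = 8597/17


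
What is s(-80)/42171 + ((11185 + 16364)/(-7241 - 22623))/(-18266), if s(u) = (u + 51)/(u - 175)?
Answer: 312070443041/5866046620445520 ≈ 5.3199e-5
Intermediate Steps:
s(u) = (51 + u)/(-175 + u)
s(-80)/42171 + ((11185 + 16364)/(-7241 - 22623))/(-18266) = ((51 - 80)/(-175 - 80))/42171 + ((11185 + 16364)/(-7241 - 22623))/(-18266) = (-29/(-255))*(1/42171) + (27549/(-29864))*(-1/18266) = -1/255*(-29)*(1/42171) + (27549*(-1/29864))*(-1/18266) = (29/255)*(1/42171) - 27549/29864*(-1/18266) = 29/10753605 + 27549/545495824 = 312070443041/5866046620445520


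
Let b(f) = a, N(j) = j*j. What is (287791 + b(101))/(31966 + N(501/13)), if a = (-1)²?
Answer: 48636848/5653255 ≈ 8.6033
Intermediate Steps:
N(j) = j²
a = 1
b(f) = 1
(287791 + b(101))/(31966 + N(501/13)) = (287791 + 1)/(31966 + (501/13)²) = 287792/(31966 + (501*(1/13))²) = 287792/(31966 + (501/13)²) = 287792/(31966 + 251001/169) = 287792/(5653255/169) = 287792*(169/5653255) = 48636848/5653255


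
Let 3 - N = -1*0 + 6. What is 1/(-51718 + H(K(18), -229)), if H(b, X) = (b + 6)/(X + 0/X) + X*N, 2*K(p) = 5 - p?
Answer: -458/23372197 ≈ -1.9596e-5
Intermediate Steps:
N = -3 (N = 3 - (-1*0 + 6) = 3 - (0 + 6) = 3 - 1*6 = 3 - 6 = -3)
K(p) = 5/2 - p/2 (K(p) = (5 - p)/2 = 5/2 - p/2)
H(b, X) = -3*X + (6 + b)/X (H(b, X) = (b + 6)/(X + 0/X) + X*(-3) = (6 + b)/(X + 0) - 3*X = (6 + b)/X - 3*X = -3*X + (6 + b)/X)
1/(-51718 + H(K(18), -229)) = 1/(-51718 + (6 + (5/2 - ½*18) - 3*(-229)²)/(-229)) = 1/(-51718 - (6 + (5/2 - 9) - 3*52441)/229) = 1/(-51718 - (6 - 13/2 - 157323)/229) = 1/(-51718 - 1/229*(-314647/2)) = 1/(-51718 + 314647/458) = 1/(-23372197/458) = -458/23372197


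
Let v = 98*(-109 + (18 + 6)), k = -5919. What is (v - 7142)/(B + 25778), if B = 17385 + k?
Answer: -3868/9311 ≈ -0.41542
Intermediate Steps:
v = -8330 (v = 98*(-109 + 24) = 98*(-85) = -8330)
B = 11466 (B = 17385 - 5919 = 11466)
(v - 7142)/(B + 25778) = (-8330 - 7142)/(11466 + 25778) = -15472/37244 = -15472*1/37244 = -3868/9311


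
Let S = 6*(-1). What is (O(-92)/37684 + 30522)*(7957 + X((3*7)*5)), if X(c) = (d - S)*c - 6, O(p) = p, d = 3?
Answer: 2558024686144/9421 ≈ 2.7152e+8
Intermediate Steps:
S = -6
X(c) = -6 + 9*c (X(c) = (3 - 1*(-6))*c - 6 = (3 + 6)*c - 6 = 9*c - 6 = -6 + 9*c)
(O(-92)/37684 + 30522)*(7957 + X((3*7)*5)) = (-92/37684 + 30522)*(7957 + (-6 + 9*((3*7)*5))) = (-92*1/37684 + 30522)*(7957 + (-6 + 9*(21*5))) = (-23/9421 + 30522)*(7957 + (-6 + 9*105)) = 287547739*(7957 + (-6 + 945))/9421 = 287547739*(7957 + 939)/9421 = (287547739/9421)*8896 = 2558024686144/9421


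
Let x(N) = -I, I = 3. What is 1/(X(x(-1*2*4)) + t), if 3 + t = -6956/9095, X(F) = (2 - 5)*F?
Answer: 9095/47614 ≈ 0.19102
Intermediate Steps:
x(N) = -3 (x(N) = -1*3 = -3)
X(F) = -3*F
t = -34241/9095 (t = -3 - 6956/9095 = -34241/9095 ≈ -3.7648)
1/(X(x(-1*2*4)) + t) = 1/(-3*(-3) - 34241/9095) = 1/(9 - 34241/9095) = 1/(47614/9095) = 9095/47614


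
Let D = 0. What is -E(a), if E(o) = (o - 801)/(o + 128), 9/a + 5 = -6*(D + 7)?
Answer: 37656/6007 ≈ 6.2687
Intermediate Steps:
a = -9/47 (a = 9/(-5 - 6*(0 + 7)) = 9/(-5 - 6*7) = 9/(-5 - 42) = 9/(-47) = 9*(-1/47) = -9/47 ≈ -0.19149)
E(o) = (-801 + o)/(128 + o)
-E(a) = -(-801 - 9/47)/(128 - 9/47) = -(-37656)/(6007/47*47) = -47*(-37656)/(6007*47) = -1*(-37656/6007) = 37656/6007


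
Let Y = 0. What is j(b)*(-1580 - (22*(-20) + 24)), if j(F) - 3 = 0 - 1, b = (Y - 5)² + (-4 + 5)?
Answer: -2328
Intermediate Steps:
b = 26 (b = (0 - 5)² + (-4 + 5) = (-5)² + 1 = 25 + 1 = 26)
j(F) = 2 (j(F) = 3 + (0 - 1) = 3 - 1 = 2)
j(b)*(-1580 - (22*(-20) + 24)) = 2*(-1580 - (22*(-20) + 24)) = 2*(-1580 - (-440 + 24)) = 2*(-1580 - 1*(-416)) = 2*(-1580 + 416) = 2*(-1164) = -2328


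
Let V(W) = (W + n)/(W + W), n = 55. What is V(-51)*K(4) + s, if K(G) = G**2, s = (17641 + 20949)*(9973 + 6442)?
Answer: 32306197318/51 ≈ 6.3345e+8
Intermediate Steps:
V(W) = (55 + W)/(2*W) (V(W) = (W + 55)/(W + W) = (55 + W)/((2*W)) = (55 + W)*(1/(2*W)) = (55 + W)/(2*W))
s = 633454850 (s = 38590*16415 = 633454850)
V(-51)*K(4) + s = ((1/2)*(55 - 51)/(-51))*4**2 + 633454850 = ((1/2)*(-1/51)*4)*16 + 633454850 = -2/51*16 + 633454850 = -32/51 + 633454850 = 32306197318/51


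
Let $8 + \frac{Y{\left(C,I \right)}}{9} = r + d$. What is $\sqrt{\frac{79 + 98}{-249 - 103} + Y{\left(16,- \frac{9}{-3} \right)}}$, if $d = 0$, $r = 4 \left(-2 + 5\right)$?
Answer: $\frac{7 \sqrt{5610}}{88} \approx 5.9579$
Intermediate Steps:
$r = 12$ ($r = 4 \cdot 3 = 12$)
$Y{\left(C,I \right)} = 36$ ($Y{\left(C,I \right)} = -72 + 9 \left(12 + 0\right) = -72 + 9 \cdot 12 = -72 + 108 = 36$)
$\sqrt{\frac{79 + 98}{-249 - 103} + Y{\left(16,- \frac{9}{-3} \right)}} = \sqrt{\frac{79 + 98}{-249 - 103} + 36} = \sqrt{\frac{177}{-352} + 36} = \sqrt{177 \left(- \frac{1}{352}\right) + 36} = \sqrt{- \frac{177}{352} + 36} = \sqrt{\frac{12495}{352}} = \frac{7 \sqrt{5610}}{88}$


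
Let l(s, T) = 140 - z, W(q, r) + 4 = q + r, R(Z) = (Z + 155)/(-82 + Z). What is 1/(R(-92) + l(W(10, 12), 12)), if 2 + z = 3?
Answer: 58/8041 ≈ 0.0072130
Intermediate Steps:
z = 1 (z = -2 + 3 = 1)
R(Z) = (155 + Z)/(-82 + Z)
W(q, r) = -4 + q + r (W(q, r) = -4 + (q + r) = -4 + q + r)
l(s, T) = 139 (l(s, T) = 140 - 1*1 = 140 - 1 = 139)
1/(R(-92) + l(W(10, 12), 12)) = 1/((155 - 92)/(-82 - 92) + 139) = 1/(63/(-174) + 139) = 1/(-1/174*63 + 139) = 1/(-21/58 + 139) = 1/(8041/58) = 58/8041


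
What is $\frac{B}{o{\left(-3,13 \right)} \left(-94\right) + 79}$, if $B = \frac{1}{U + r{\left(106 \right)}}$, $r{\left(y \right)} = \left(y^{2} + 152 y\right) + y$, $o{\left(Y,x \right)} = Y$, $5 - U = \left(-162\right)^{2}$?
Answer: $\frac{1}{438615} \approx 2.2799 \cdot 10^{-6}$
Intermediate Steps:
$U = -26239$ ($U = 5 - \left(-162\right)^{2} = 5 - 26244 = -26239$)
$r{\left(y \right)} = y^{2} + 153 y$
$B = \frac{1}{1215}$ ($B = \frac{1}{-26239 + 106 \left(153 + 106\right)} = \frac{1}{-26239 + 106 \cdot 259} = \frac{1}{-26239 + 27454} = \frac{1}{1215} \approx 0.00082305$)
$\frac{B}{o{\left(-3,13 \right)} \left(-94\right) + 79} = \frac{1}{1215 \left(\left(-3\right) \left(-94\right) + 79\right)} = \frac{1}{1215 \left(282 + 79\right)} = \frac{1}{1215 \cdot 361} = \frac{1}{1215} \cdot \frac{1}{361} = \frac{1}{438615}$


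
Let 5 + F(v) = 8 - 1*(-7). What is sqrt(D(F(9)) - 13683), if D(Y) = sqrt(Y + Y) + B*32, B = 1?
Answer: sqrt(-13651 + 2*sqrt(5)) ≈ 116.82*I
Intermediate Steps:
F(v) = 10 (F(v) = -5 + (8 - 1*(-7)) = -5 + (8 + 7) = -5 + 15 = 10)
D(Y) = 32 + sqrt(2)*sqrt(Y) (D(Y) = sqrt(Y + Y) + 1*32 = sqrt(2*Y) + 32 = sqrt(2)*sqrt(Y) + 32 = 32 + sqrt(2)*sqrt(Y))
sqrt(D(F(9)) - 13683) = sqrt((32 + sqrt(2)*sqrt(10)) - 13683) = sqrt((32 + 2*sqrt(5)) - 13683) = sqrt(-13651 + 2*sqrt(5))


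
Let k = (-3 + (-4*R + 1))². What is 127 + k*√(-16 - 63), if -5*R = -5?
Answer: 127 + 36*I*√79 ≈ 127.0 + 319.98*I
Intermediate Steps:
R = 1 (R = -⅕*(-5) = 1)
k = 36 (k = (-3 + (-4*1 + 1))² = (-3 + (-4 + 1))² = (-3 - 3)² = (-6)² = 36)
127 + k*√(-16 - 63) = 127 + 36*√(-16 - 63) = 127 + 36*√(-79) = 127 + 36*(I*√79) = 127 + 36*I*√79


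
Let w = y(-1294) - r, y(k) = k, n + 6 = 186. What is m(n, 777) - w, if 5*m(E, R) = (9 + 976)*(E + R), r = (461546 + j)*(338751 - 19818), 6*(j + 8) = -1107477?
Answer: 176662790207/2 ≈ 8.8331e+10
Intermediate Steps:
n = 180 (n = -6 + 186 = 180)
j = -369175/2 (j = -8 + (⅙)*(-1107477) = -8 - 369159/2 = -369175/2 ≈ -1.8459e+5)
r = 176662410561/2 (r = (461546 - 369175/2)*(338751 - 19818) = (553917/2)*318933 = 176662410561/2 ≈ 8.8331e+10)
m(E, R) = 197*E + 197*R (m(E, R) = ((9 + 976)*(E + R))/5 = (985*(E + R))/5 = (985*E + 985*R)/5 = 197*E + 197*R)
w = -176662413149/2 (w = -1294 - 1*176662410561/2 = -1294 - 176662410561/2 = -176662413149/2 ≈ -8.8331e+10)
m(n, 777) - w = (197*180 + 197*777) - 1*(-176662413149/2) = (35460 + 153069) + 176662413149/2 = 188529 + 176662413149/2 = 176662790207/2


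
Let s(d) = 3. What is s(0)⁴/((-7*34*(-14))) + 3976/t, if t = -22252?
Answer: -2861405/18535916 ≈ -0.15437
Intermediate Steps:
s(0)⁴/((-7*34*(-14))) + 3976/t = 3⁴/((-7*34*(-14))) + 3976/(-22252) = 81/((-238*(-14))) + 3976*(-1/22252) = 81/3332 - 994/5563 = -2861405/18535916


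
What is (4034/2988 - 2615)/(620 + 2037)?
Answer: -3904793/3969558 ≈ -0.98368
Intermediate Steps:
(4034/2988 - 2615)/(620 + 2037) = (4034*(1/2988) - 2615)/2657 = (2017/1494 - 2615)*(1/2657) = -3904793/1494*1/2657 = -3904793/3969558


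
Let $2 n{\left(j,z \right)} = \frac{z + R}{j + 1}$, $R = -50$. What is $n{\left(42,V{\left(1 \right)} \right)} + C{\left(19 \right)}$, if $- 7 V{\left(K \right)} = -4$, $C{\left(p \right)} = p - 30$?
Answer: $- \frac{3484}{301} \approx -11.575$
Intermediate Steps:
$C{\left(p \right)} = -30 + p$
$V{\left(K \right)} = \frac{4}{7}$ ($V{\left(K \right)} = \left(- \frac{1}{7}\right) \left(-4\right) = \frac{4}{7}$)
$n{\left(j,z \right)} = \frac{-50 + z}{2 \left(1 + j\right)}$ ($n{\left(j,z \right)} = \frac{\left(z - 50\right) \frac{1}{j + 1}}{2} = \frac{\left(-50 + z\right) \frac{1}{1 + j}}{2} = \frac{\frac{1}{1 + j} \left(-50 + z\right)}{2} = \frac{-50 + z}{2 \left(1 + j\right)}$)
$n{\left(42,V{\left(1 \right)} \right)} + C{\left(19 \right)} = \frac{-50 + \frac{4}{7}}{2 \left(1 + 42\right)} + \left(-30 + 19\right) = \frac{1}{2} \cdot \frac{1}{43} \left(- \frac{346}{7}\right) - 11 = - \frac{173}{301} - 11 = - \frac{3484}{301}$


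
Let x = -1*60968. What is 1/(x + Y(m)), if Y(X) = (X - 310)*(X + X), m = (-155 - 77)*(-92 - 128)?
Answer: 1/5178457432 ≈ 1.9311e-10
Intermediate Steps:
m = 51040 (m = -232*(-220) = 51040)
Y(X) = 2*X*(-310 + X) (Y(X) = (-310 + X)*(2*X) = 2*X*(-310 + X))
x = -60968
1/(x + Y(m)) = 1/(-60968 + 2*51040*(-310 + 51040)) = 1/(-60968 + 2*51040*50730) = 1/(-60968 + 5178518400) = 1/5178457432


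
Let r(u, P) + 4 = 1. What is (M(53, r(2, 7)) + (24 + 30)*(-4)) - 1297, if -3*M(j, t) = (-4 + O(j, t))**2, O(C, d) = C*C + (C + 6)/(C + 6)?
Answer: -7878175/3 ≈ -2.6261e+6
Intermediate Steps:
r(u, P) = -3 (r(u, P) = -4 + 1 = -3)
O(C, d) = 1 + C**2 (O(C, d) = C**2 + (6 + C)/(6 + C) = C**2 + 1 = 1 + C**2)
M(j, t) = -(-3 + j**2)**2/3 (M(j, t) = -(-4 + (1 + j**2))**2/3 = -(-3 + j**2)**2/3)
(M(53, r(2, 7)) + (24 + 30)*(-4)) - 1297 = (-(-3 + 53**2)**2/3 + (24 + 30)*(-4)) - 1297 = (-(-3 + 2809)**2/3 + 54*(-4)) - 1297 = (-1/3*2806**2 - 216) - 1297 = (-1/3*7873636 - 216) - 1297 = (-7873636/3 - 216) - 1297 = -7874284/3 - 1297 = -7878175/3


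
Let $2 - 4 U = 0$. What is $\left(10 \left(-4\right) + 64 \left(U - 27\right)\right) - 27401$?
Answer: $-29137$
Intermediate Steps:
$U = \frac{1}{2}$ ($U = \frac{1}{2} - 0 = \frac{1}{2} + 0 = \frac{1}{2} \approx 0.5$)
$\left(10 \left(-4\right) + 64 \left(U - 27\right)\right) - 27401 = \left(10 \left(-4\right) + 64 \left(\frac{1}{2} - 27\right)\right) - 27401 = \left(-40 + 64 \left(- \frac{53}{2}\right)\right) - 27401 = \left(-40 - 1696\right) - 27401 = -1736 - 27401 = -29137$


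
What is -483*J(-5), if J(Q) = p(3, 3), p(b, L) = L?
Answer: -1449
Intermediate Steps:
J(Q) = 3
-483*J(-5) = -483*3 = -1449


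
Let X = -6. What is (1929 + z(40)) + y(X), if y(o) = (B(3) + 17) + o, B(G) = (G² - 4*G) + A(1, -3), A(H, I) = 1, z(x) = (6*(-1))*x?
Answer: 1698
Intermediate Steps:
z(x) = -6*x
B(G) = 1 + G² - 4*G (B(G) = (G² - 4*G) + 1 = 1 + G² - 4*G)
y(o) = 15 + o (y(o) = ((1 + 3² - 4*3) + 17) + o = ((1 + 9 - 12) + 17) + o = (-2 + 17) + o = 15 + o)
(1929 + z(40)) + y(X) = (1929 - 6*40) + (15 - 6) = (1929 - 240) + 9 = 1689 + 9 = 1698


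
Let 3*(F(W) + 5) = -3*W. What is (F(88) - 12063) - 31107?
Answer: -43263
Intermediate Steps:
F(W) = -5 - W (F(W) = -5 + (-3*W)/3 = -5 - W)
(F(88) - 12063) - 31107 = ((-5 - 1*88) - 12063) - 31107 = ((-5 - 88) - 12063) - 31107 = (-93 - 12063) - 31107 = -12156 - 31107 = -43263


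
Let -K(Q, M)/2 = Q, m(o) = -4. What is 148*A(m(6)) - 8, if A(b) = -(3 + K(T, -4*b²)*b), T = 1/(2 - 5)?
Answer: -172/3 ≈ -57.333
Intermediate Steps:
T = -⅓ (T = 1/(-3) = -⅓ ≈ -0.33333)
K(Q, M) = -2*Q
A(b) = -3 - 2*b/3 (A(b) = -(3 + (-2*(-⅓))*b) = -(3 + 2*b/3) = -3 - 2*b/3)
148*A(m(6)) - 8 = 148*(-3 - ⅔*(-4)) - 8 = 148*(-3 + 8/3) - 8 = 148*(-⅓) - 8 = -148/3 - 8 = -172/3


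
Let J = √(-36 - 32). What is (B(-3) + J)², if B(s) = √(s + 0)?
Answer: -71 - 4*√51 ≈ -99.566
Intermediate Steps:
J = 2*I*√17 (J = √(-68) = 2*I*√17 ≈ 8.2462*I)
B(s) = √s
(B(-3) + J)² = (√(-3) + 2*I*√17)² = (I*√3 + 2*I*√17)²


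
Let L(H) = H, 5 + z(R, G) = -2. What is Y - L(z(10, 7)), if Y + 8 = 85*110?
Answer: 9349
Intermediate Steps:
z(R, G) = -7 (z(R, G) = -5 - 2 = -7)
Y = 9342 (Y = -8 + 85*110 = -8 + 9350 = 9342)
Y - L(z(10, 7)) = 9342 - 1*(-7) = 9342 + 7 = 9349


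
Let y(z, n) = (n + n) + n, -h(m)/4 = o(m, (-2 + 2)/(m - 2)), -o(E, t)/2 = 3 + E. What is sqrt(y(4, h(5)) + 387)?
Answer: sqrt(579) ≈ 24.062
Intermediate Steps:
o(E, t) = -6 - 2*E (o(E, t) = -2*(3 + E) = -6 - 2*E)
h(m) = 24 + 8*m (h(m) = -4*(-6 - 2*m) = 24 + 8*m)
y(z, n) = 3*n (y(z, n) = 2*n + n = 3*n)
sqrt(y(4, h(5)) + 387) = sqrt(3*(24 + 8*5) + 387) = sqrt(3*(24 + 40) + 387) = sqrt(3*64 + 387) = sqrt(192 + 387) = sqrt(579)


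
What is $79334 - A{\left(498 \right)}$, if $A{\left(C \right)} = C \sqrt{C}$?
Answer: $79334 - 498 \sqrt{498} \approx 68221.0$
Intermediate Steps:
$A{\left(C \right)} = C^{\frac{3}{2}}$
$79334 - A{\left(498 \right)} = 79334 - 498^{\frac{3}{2}} = 79334 - 498 \sqrt{498}$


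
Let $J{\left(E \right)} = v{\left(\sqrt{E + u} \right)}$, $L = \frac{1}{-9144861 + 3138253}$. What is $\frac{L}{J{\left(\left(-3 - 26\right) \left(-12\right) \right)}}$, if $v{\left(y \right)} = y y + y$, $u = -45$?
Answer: $- \frac{1}{1813995616} + \frac{\sqrt{303}}{549640671648} \approx -5.196 \cdot 10^{-10}$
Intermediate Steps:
$L = - \frac{1}{6006608}$ ($L = \frac{1}{-6006608} = - \frac{1}{6006608} \approx -1.6648 \cdot 10^{-7}$)
$v{\left(y \right)} = y + y^{2}$ ($v{\left(y \right)} = y^{2} + y = y + y^{2}$)
$J{\left(E \right)} = \sqrt{-45 + E} \left(1 + \sqrt{-45 + E}\right)$ ($J{\left(E \right)} = \sqrt{E - 45} \left(1 + \sqrt{E - 45}\right) = \sqrt{-45 + E} \left(1 + \sqrt{-45 + E}\right)$)
$\frac{L}{J{\left(\left(-3 - 26\right) \left(-12\right) \right)}} = - \frac{1}{6006608 \left(-45 + \left(-3 - 26\right) \left(-12\right) + \sqrt{-45 + \left(-3 - 26\right) \left(-12\right)}\right)} = - \frac{1}{6006608 \left(-45 - -348 + \sqrt{-45 - -348}\right)} = - \frac{1}{6006608 \left(-45 + 348 + \sqrt{-45 + 348}\right)} = - \frac{1}{6006608 \left(-45 + 348 + \sqrt{303}\right)} = - \frac{1}{6006608 \left(303 + \sqrt{303}\right)}$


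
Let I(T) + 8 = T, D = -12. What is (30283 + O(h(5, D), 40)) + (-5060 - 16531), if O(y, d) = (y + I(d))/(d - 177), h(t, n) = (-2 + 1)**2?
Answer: 1190771/137 ≈ 8691.8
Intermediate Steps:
I(T) = -8 + T
h(t, n) = 1 (h(t, n) = (-1)**2 = 1)
O(y, d) = (-8 + d + y)/(-177 + d) (O(y, d) = (y + (-8 + d))/(d - 177) = (-8 + d + y)/(-177 + d))
(30283 + O(h(5, D), 40)) + (-5060 - 16531) = (30283 + (-8 + 40 + 1)/(-177 + 40)) + (-5060 - 16531) = (30283 + 33/(-137)) - 21591 = (30283 - 1/137*33) - 21591 = (30283 - 33/137) - 21591 = 4148738/137 - 21591 = 1190771/137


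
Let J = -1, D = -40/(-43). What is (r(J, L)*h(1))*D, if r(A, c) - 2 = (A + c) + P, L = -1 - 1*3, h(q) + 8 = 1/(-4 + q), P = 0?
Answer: 1000/43 ≈ 23.256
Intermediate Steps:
D = 40/43 (D = -40*(-1/43) = 40/43 ≈ 0.93023)
h(q) = -8 + 1/(-4 + q)
L = -4 (L = -1 - 3 = -4)
r(A, c) = 2 + A + c (r(A, c) = 2 + ((A + c) + 0) = 2 + (A + c) = 2 + A + c)
(r(J, L)*h(1))*D = ((2 - 1 - 4)*((33 - 8*1)/(-4 + 1)))*(40/43) = -3*(33 - 8)/(-3)*(40/43) = -(-1)*25*(40/43) = -3*(-25/3)*(40/43) = 25*(40/43) = 1000/43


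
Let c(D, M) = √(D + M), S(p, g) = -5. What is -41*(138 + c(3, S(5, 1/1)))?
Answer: -5658 - 41*I*√2 ≈ -5658.0 - 57.983*I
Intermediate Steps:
-41*(138 + c(3, S(5, 1/1))) = -41*(138 + √(3 - 5)) = -41*(138 + √(-2)) = -41*(138 + I*√2) = -5658 - 41*I*√2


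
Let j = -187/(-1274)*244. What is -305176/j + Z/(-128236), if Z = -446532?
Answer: -3114815109173/365697013 ≈ -8517.5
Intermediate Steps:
j = 22814/637 (j = -187*(-1/1274)*244 = (187/1274)*244 = 22814/637 ≈ 35.815)
-305176/j + Z/(-128236) = -305176/22814/637 - 446532/(-128236) = -305176*637/22814 - 446532*(-1/128236) = -97198556/11407 + 111633/32059 = -3114815109173/365697013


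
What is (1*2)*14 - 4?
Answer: 24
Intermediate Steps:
(1*2)*14 - 4 = 2*14 - 4 = 28 - 4 = 24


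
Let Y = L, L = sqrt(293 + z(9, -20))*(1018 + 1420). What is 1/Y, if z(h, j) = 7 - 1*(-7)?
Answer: sqrt(307)/748466 ≈ 2.3410e-5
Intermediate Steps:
z(h, j) = 14 (z(h, j) = 7 + 7 = 14)
L = 2438*sqrt(307) (L = sqrt(293 + 14)*(1018 + 1420) = sqrt(307)*2438 = 2438*sqrt(307) ≈ 42717.)
Y = 2438*sqrt(307) ≈ 42717.
1/Y = 1/(2438*sqrt(307)) = sqrt(307)/748466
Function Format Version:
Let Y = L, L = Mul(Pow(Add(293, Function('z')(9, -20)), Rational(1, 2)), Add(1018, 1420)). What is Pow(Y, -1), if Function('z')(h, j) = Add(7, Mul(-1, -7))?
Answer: Mul(Rational(1, 748466), Pow(307, Rational(1, 2))) ≈ 2.3410e-5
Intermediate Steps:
Function('z')(h, j) = 14 (Function('z')(h, j) = Add(7, 7) = 14)
L = Mul(2438, Pow(307, Rational(1, 2))) (L = Mul(Pow(Add(293, 14), Rational(1, 2)), Add(1018, 1420)) = Mul(Pow(307, Rational(1, 2)), 2438) = Mul(2438, Pow(307, Rational(1, 2))) ≈ 42717.)
Y = Mul(2438, Pow(307, Rational(1, 2))) ≈ 42717.
Pow(Y, -1) = Pow(Mul(2438, Pow(307, Rational(1, 2))), -1) = Mul(Rational(1, 748466), Pow(307, Rational(1, 2)))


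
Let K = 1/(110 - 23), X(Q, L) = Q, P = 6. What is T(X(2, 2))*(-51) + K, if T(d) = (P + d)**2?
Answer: -283967/87 ≈ -3264.0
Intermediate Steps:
K = 1/87 ≈ 0.011494
T(d) = (6 + d)**2
T(X(2, 2))*(-51) + K = (6 + 2)**2*(-51) + 1/87 = 8**2*(-51) + 1/87 = 64*(-51) + 1/87 = -3264 + 1/87 = -283967/87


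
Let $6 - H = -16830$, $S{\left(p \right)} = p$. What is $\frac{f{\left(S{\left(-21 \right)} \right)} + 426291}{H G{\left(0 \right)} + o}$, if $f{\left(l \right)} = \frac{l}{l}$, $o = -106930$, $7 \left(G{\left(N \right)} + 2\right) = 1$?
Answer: $- \frac{1492022}{483689} \approx -3.0847$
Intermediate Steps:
$G{\left(N \right)} = - \frac{13}{7}$ ($G{\left(N \right)} = -2 + \frac{1}{7} \cdot 1 = -2 + \frac{1}{7} = - \frac{13}{7}$)
$f{\left(l \right)} = 1$
$H = 16836$ ($H = 6 - -16830 = 6 + 16830 = 16836$)
$\frac{f{\left(S{\left(-21 \right)} \right)} + 426291}{H G{\left(0 \right)} + o} = \frac{1 + 426291}{16836 \left(- \frac{13}{7}\right) - 106930} = \frac{426292}{- \frac{218868}{7} - 106930} = \frac{426292}{- \frac{967378}{7}} = 426292 \left(- \frac{7}{967378}\right) = - \frac{1492022}{483689}$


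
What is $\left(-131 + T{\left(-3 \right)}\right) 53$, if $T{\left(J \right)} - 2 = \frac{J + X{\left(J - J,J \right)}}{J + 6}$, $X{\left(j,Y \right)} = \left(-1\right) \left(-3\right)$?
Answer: $-6837$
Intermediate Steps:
$X{\left(j,Y \right)} = 3$
$T{\left(J \right)} = 2 + \frac{3 + J}{6 + J}$ ($T{\left(J \right)} = 2 + \frac{J + 3}{J + 6} = 2 + \frac{3 + J}{6 + J}$)
$\left(-131 + T{\left(-3 \right)}\right) 53 = \left(-131 + \frac{3 \left(5 - 3\right)}{6 - 3}\right) 53 = \left(-131 + 3 \cdot \frac{1}{3} \cdot 2\right) 53 = \left(-131 + 2\right) 53 = \left(-129\right) 53 = -6837$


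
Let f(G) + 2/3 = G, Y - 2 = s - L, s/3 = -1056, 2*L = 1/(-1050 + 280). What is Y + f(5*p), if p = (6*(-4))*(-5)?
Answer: -11857997/4620 ≈ -2566.7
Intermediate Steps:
p = 120 (p = -24*(-5) = 120)
L = -1/1540 (L = 1/(2*(-1050 + 280)) = (½)/(-770) = (½)*(-1/770) = -1/1540 ≈ -0.00064935)
s = -3168 (s = 3*(-1056) = -3168)
Y = -4875639/1540 (Y = 2 + (-3168 - 1*(-1/1540)) = 2 + (-3168 + 1/1540) = 2 - 4878719/1540 = -4875639/1540 ≈ -3166.0)
f(G) = -⅔ + G
Y + f(5*p) = -4875639/1540 + (-⅔ + 5*120) = -4875639/1540 + (-⅔ + 600) = -4875639/1540 + 1798/3 = -11857997/4620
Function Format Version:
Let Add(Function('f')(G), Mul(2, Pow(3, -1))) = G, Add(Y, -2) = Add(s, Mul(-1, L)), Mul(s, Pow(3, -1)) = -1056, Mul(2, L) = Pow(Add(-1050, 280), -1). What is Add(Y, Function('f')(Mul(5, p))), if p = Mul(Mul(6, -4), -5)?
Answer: Rational(-11857997, 4620) ≈ -2566.7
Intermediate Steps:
p = 120 (p = Mul(-24, -5) = 120)
L = Rational(-1, 1540) (L = Mul(Rational(1, 2), Pow(Add(-1050, 280), -1)) = Mul(Rational(1, 2), Pow(-770, -1)) = Mul(Rational(1, 2), Rational(-1, 770)) = Rational(-1, 1540) ≈ -0.00064935)
s = -3168 (s = Mul(3, -1056) = -3168)
Y = Rational(-4875639, 1540) (Y = Add(2, Add(-3168, Mul(-1, Rational(-1, 1540)))) = Add(2, Add(-3168, Rational(1, 1540))) = Add(2, Rational(-4878719, 1540)) = Rational(-4875639, 1540) ≈ -3166.0)
Function('f')(G) = Add(Rational(-2, 3), G)
Add(Y, Function('f')(Mul(5, p))) = Add(Rational(-4875639, 1540), Add(Rational(-2, 3), Mul(5, 120))) = Add(Rational(-4875639, 1540), Add(Rational(-2, 3), 600)) = Add(Rational(-4875639, 1540), Rational(1798, 3)) = Rational(-11857997, 4620)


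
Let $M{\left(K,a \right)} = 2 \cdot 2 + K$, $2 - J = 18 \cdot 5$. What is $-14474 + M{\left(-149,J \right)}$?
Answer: $-14619$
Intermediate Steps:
$J = -88$ ($J = 2 - 18 \cdot 5 = 2 - 90 = -88$)
$M{\left(K,a \right)} = 4 + K$
$-14474 + M{\left(-149,J \right)} = -14474 + \left(4 - 149\right) = -14474 - 145 = -14619$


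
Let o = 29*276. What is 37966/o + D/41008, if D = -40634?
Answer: 13996309/3729864 ≈ 3.7525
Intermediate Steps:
o = 8004
37966/o + D/41008 = 37966/8004 - 40634/41008 = 37966*(1/8004) - 40634*1/41008 = 18983/4002 - 1847/1864 = 13996309/3729864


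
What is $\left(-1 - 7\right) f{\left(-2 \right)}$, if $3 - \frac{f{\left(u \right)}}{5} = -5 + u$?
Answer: $-400$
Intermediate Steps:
$f{\left(u \right)} = 40 - 5 u$ ($f{\left(u \right)} = 15 - 5 \left(-5 + u\right) = 15 - \left(-25 + 5 u\right) = 40 - 5 u$)
$\left(-1 - 7\right) f{\left(-2 \right)} = \left(-1 - 7\right) \left(40 - -10\right) = - 8 \left(40 + 10\right) = \left(-8\right) 50 = -400$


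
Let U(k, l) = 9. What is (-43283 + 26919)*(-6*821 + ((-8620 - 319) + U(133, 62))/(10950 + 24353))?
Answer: 2845887916912/35303 ≈ 8.0613e+7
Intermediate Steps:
(-43283 + 26919)*(-6*821 + ((-8620 - 319) + U(133, 62))/(10950 + 24353)) = (-43283 + 26919)*(-6*821 + ((-8620 - 319) + 9)/(10950 + 24353)) = -16364*(-4926 + (-8939 + 9)/35303) = -16364*(-4926 - 8930*1/35303) = -16364*(-4926 - 8930/35303) = -16364*(-173911508/35303) = 2845887916912/35303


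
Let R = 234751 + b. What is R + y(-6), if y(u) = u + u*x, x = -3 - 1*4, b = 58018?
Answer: 292805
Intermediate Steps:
x = -7 (x = -3 - 4 = -7)
R = 292769 (R = 234751 + 58018 = 292769)
y(u) = -6*u (y(u) = u + u*(-7) = u - 7*u = -6*u)
R + y(-6) = 292769 - 6*(-6) = 292769 + 36 = 292805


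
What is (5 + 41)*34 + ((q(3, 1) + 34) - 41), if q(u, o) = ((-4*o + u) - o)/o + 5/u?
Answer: 4670/3 ≈ 1556.7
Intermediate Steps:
q(u, o) = 5/u + (u - 5*o)/o (q(u, o) = ((u - 4*o) - o)/o + 5/u = (u - 5*o)/o + 5/u = 5/u + (u - 5*o)/o)
(5 + 41)*34 + ((q(3, 1) + 34) - 41) = (5 + 41)*34 + (((-5 + 5/3 + 3/1) + 34) - 41) = 46*34 + (((-5 + 5*(⅓) + 3*1) + 34) - 41) = 1564 + (((-5 + 5/3 + 3) + 34) - 41) = 1564 + ((-⅓ + 34) - 41) = 1564 + (101/3 - 41) = 1564 - 22/3 = 4670/3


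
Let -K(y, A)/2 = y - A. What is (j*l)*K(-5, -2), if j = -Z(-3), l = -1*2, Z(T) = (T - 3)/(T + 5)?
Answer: -36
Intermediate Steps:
Z(T) = (-3 + T)/(5 + T)
l = -2
j = 3 (j = -(-3 - 3)/(5 - 3) = -(-6)/2 = -1*(-3) = 3)
K(y, A) = -2*y + 2*A (K(y, A) = -2*(y - A) = -2*y + 2*A)
(j*l)*K(-5, -2) = (3*(-2))*(-2*(-5) + 2*(-2)) = -6*(10 - 4) = -6*6 = -36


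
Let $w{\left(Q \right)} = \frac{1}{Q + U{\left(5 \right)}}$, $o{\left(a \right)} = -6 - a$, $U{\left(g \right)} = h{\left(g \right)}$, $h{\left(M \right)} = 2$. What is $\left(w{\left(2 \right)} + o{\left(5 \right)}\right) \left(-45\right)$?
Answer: $\frac{1935}{4} \approx 483.75$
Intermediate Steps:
$U{\left(g \right)} = 2$
$w{\left(Q \right)} = \frac{1}{2 + Q}$ ($w{\left(Q \right)} = \frac{1}{Q + 2} = \frac{1}{2 + Q}$)
$\left(w{\left(2 \right)} + o{\left(5 \right)}\right) \left(-45\right) = \left(\frac{1}{2 + 2} - 11\right) \left(-45\right) = \left(\frac{1}{4} - 11\right) \left(-45\right) = \left(- \frac{43}{4}\right) \left(-45\right) = \frac{1935}{4}$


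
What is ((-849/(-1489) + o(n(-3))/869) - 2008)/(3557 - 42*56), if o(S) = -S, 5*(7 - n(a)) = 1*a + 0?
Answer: -12987535317/7795994525 ≈ -1.6659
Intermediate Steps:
n(a) = 7 - a/5 (n(a) = 7 - (1*a + 0)/5 = 7 - (a + 0)/5 = 7 - a/5)
((-849/(-1489) + o(n(-3))/869) - 2008)/(3557 - 42*56) = ((-849/(-1489) - (7 - 1/5*(-3))/869) - 2008)/(3557 - 42*56) = ((-849*(-1/1489) - (7 + 3/5)*(1/869)) - 2008)/(3557 - 2352) = ((849/1489 - 1*38/5*(1/869)) - 2008)/1205 = ((849/1489 - 38/5*1/869) - 2008)*(1/1205) = ((849/1489 - 38/4345) - 2008)*(1/1205) = (3632323/6469705 - 2008)*(1/1205) = -12987535317/6469705*1/1205 = -12987535317/7795994525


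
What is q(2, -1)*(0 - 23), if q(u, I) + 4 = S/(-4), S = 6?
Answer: 253/2 ≈ 126.50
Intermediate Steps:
q(u, I) = -11/2 (q(u, I) = -4 + 6/(-4) = -4 + 6*(-¼) = -4 - 3/2 = -11/2)
q(2, -1)*(0 - 23) = -11*(0 - 23)/2 = -11/2*(-23) = 253/2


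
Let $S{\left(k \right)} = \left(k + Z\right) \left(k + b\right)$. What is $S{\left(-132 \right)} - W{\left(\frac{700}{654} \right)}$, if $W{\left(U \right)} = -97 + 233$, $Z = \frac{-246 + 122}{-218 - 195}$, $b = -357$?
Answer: $\frac{26541520}{413} \approx 64265.0$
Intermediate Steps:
$Z = \frac{124}{413}$ ($Z = - \frac{124}{-413} = \left(-124\right) \left(- \frac{1}{413}\right) = \frac{124}{413} \approx 0.30024$)
$S{\left(k \right)} = \left(-357 + k\right) \left(\frac{124}{413} + k\right)$ ($S{\left(k \right)} = \left(k + \frac{124}{413}\right) \left(k - 357\right) = \left(\frac{124}{413} + k\right) \left(-357 + k\right) = \left(-357 + k\right) \left(\frac{124}{413} + k\right)$)
$W{\left(U \right)} = 136$
$S{\left(-132 \right)} - W{\left(\frac{700}{654} \right)} = \left(- \frac{6324}{59} + \left(-132\right)^{2} - - \frac{19445844}{413}\right) - 136 = \left(- \frac{6324}{59} + 17424 + \frac{19445844}{413}\right) - 136 = \frac{26597688}{413} - 136 = \frac{26541520}{413}$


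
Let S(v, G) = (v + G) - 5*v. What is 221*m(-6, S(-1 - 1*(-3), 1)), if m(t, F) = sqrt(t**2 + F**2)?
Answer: 221*sqrt(85) ≈ 2037.5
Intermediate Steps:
S(v, G) = G - 4*v (S(v, G) = (G + v) - 5*v = G - 4*v)
m(t, F) = sqrt(F**2 + t**2)
221*m(-6, S(-1 - 1*(-3), 1)) = 221*sqrt((1 - 4*(-1 - 1*(-3)))**2 + (-6)**2) = 221*sqrt((1 - 4*(-1 + 3))**2 + 36) = 221*sqrt((1 - 4*2)**2 + 36) = 221*sqrt((1 - 8)**2 + 36) = 221*sqrt((-7)**2 + 36) = 221*sqrt(49 + 36) = 221*sqrt(85)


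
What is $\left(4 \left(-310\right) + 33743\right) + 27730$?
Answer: $60233$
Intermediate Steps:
$\left(4 \left(-310\right) + 33743\right) + 27730 = \left(-1240 + 33743\right) + 27730 = 32503 + 27730 = 60233$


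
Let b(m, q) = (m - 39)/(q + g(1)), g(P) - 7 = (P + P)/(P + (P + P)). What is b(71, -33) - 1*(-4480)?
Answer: 85096/19 ≈ 4478.7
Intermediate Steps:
g(P) = 23/3 (g(P) = 7 + (P + P)/(P + (P + P)) = 7 + (2*P)/(P + 2*P) = 7 + (2*P)/((3*P)) = 7 + (2*P)*(1/(3*P)) = 7 + ⅔ = 23/3)
b(m, q) = (-39 + m)/(23/3 + q) (b(m, q) = (m - 39)/(q + 23/3) = (-39 + m)/(23/3 + q))
b(71, -33) - 1*(-4480) = 3*(-39 + 71)/(23 + 3*(-33)) - 1*(-4480) = 3*32/(23 - 99) + 4480 = 3*32/(-76) + 4480 = 3*(-1/76)*32 + 4480 = -24/19 + 4480 = 85096/19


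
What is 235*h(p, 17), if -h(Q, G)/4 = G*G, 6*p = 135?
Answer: -271660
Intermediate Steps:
p = 45/2 (p = (⅙)*135 = 45/2 ≈ 22.500)
h(Q, G) = -4*G² (h(Q, G) = -4*G*G = -4*G²)
235*h(p, 17) = 235*(-4*17²) = 235*(-4*289) = 235*(-1156) = -271660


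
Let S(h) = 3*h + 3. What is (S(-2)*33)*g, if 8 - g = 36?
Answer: 2772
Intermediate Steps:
g = -28 (g = 8 - 1*36 = 8 - 36 = -28)
S(h) = 3 + 3*h
(S(-2)*33)*g = ((3 + 3*(-2))*33)*(-28) = ((3 - 6)*33)*(-28) = -3*33*(-28) = -99*(-28) = 2772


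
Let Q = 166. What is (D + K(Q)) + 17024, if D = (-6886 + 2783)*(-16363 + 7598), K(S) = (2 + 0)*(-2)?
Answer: 35979815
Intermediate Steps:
K(S) = -4 (K(S) = 2*(-2) = -4)
D = 35962795 (D = -4103*(-8765) = 35962795)
(D + K(Q)) + 17024 = (35962795 - 4) + 17024 = 35962791 + 17024 = 35979815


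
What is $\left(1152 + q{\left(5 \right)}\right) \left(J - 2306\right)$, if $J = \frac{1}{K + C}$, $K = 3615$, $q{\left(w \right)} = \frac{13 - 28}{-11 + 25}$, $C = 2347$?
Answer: $- \frac{31646785989}{11924} \approx -2.654 \cdot 10^{6}$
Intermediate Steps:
$q{\left(w \right)} = - \frac{15}{14}$
$J = \frac{1}{5962}$ ($J = \frac{1}{3615 + 2347} = \frac{1}{5962} \approx 0.00016773$)
$\left(1152 + q{\left(5 \right)}\right) \left(J - 2306\right) = \left(1152 - \frac{15}{14}\right) \left(\frac{1}{5962} - 2306\right) = \frac{16113}{14} \left(- \frac{13748371}{5962}\right) = - \frac{31646785989}{11924}$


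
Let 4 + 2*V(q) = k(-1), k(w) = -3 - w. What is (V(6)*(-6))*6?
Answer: 108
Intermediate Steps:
V(q) = -3 (V(q) = -2 + (-3 - 1*(-1))/2 = -2 + (-3 + 1)/2 = -2 + (½)*(-2) = -2 - 1 = -3)
(V(6)*(-6))*6 = -3*(-6)*6 = 18*6 = 108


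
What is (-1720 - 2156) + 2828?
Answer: -1048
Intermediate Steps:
(-1720 - 2156) + 2828 = -3876 + 2828 = -1048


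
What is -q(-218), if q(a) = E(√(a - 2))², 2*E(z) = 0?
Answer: 0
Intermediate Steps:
E(z) = 0 (E(z) = (½)*0 = 0)
q(a) = 0 (q(a) = 0² = 0)
-q(-218) = -1*0 = 0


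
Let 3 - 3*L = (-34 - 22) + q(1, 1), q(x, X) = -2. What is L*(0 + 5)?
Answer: 305/3 ≈ 101.67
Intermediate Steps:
L = 61/3 (L = 1 - ((-34 - 22) - 2)/3 = 1 - (-56 - 2)/3 = 1 - ⅓*(-58) = 1 + 58/3 = 61/3 ≈ 20.333)
L*(0 + 5) = 61*(0 + 5)/3 = (61/3)*5 = 305/3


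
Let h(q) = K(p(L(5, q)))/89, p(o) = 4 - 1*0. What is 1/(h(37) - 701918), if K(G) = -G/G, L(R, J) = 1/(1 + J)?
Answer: -89/62470703 ≈ -1.4247e-6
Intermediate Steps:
p(o) = 4 (p(o) = 4 + 0 = 4)
K(G) = -1 (K(G) = -1*1 = -1)
h(q) = -1/89
1/(h(37) - 701918) = 1/(-1/89 - 701918) = 1/(-62470703/89) = -89/62470703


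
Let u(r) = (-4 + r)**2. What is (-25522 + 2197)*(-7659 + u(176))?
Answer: -511400625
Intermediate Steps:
(-25522 + 2197)*(-7659 + u(176)) = (-25522 + 2197)*(-7659 + (-4 + 176)**2) = -23325*(-7659 + 172**2) = -23325*(-7659 + 29584) = -23325*21925 = -511400625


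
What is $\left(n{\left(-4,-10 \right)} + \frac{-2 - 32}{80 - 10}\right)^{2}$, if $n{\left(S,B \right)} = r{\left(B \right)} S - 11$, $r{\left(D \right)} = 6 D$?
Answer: $\frac{63968004}{1225} \approx 52219.0$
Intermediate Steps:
$n{\left(S,B \right)} = -11 + 6 B S$ ($n{\left(S,B \right)} = 6 B S - 11 = -11 + 6 B S$)
$\left(n{\left(-4,-10 \right)} + \frac{-2 - 32}{80 - 10}\right)^{2} = \left(\left(-11 + 6 \left(-10\right) \left(-4\right)\right) + \frac{-2 - 32}{80 - 10}\right)^{2} = \left(\left(-11 + 240\right) - \frac{34}{70}\right)^{2} = \left(229 - \frac{17}{35}\right)^{2} = \left(\frac{7998}{35}\right)^{2} = \frac{63968004}{1225}$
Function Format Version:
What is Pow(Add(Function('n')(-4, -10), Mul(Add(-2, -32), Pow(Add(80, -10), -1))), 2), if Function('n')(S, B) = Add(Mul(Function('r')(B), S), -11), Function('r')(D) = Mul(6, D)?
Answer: Rational(63968004, 1225) ≈ 52219.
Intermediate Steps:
Function('n')(S, B) = Add(-11, Mul(6, B, S)) (Function('n')(S, B) = Add(Mul(Mul(6, B), S), -11) = Add(Mul(6, B, S), -11) = Add(-11, Mul(6, B, S)))
Pow(Add(Function('n')(-4, -10), Mul(Add(-2, -32), Pow(Add(80, -10), -1))), 2) = Pow(Add(Add(-11, Mul(6, -10, -4)), Mul(Add(-2, -32), Pow(Add(80, -10), -1))), 2) = Pow(Add(Add(-11, 240), Mul(-34, Pow(70, -1))), 2) = Pow(Add(229, Mul(-34, Rational(1, 70))), 2) = Pow(Add(229, Rational(-17, 35)), 2) = Pow(Rational(7998, 35), 2) = Rational(63968004, 1225)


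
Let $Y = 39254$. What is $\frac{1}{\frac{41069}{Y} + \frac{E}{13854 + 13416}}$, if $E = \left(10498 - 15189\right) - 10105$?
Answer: $\frac{19823270}{9984249} \approx 1.9855$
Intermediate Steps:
$E = -14796$ ($E = -4691 - 10105 = -14796$)
$\frac{1}{\frac{41069}{Y} + \frac{E}{13854 + 13416}} = \frac{1}{\frac{41069}{39254} - \frac{14796}{13854 + 13416}} = \frac{1}{41069 \cdot \frac{1}{39254} - \frac{14796}{27270}} = \frac{1}{\frac{41069}{39254} - \frac{274}{505}} = \frac{1}{\frac{9984249}{19823270}} = \frac{19823270}{9984249}$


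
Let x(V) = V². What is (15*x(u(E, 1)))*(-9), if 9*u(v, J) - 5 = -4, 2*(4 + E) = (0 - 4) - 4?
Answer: -5/3 ≈ -1.6667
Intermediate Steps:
E = -8 (E = -4 + ((0 - 4) - 4)/2 = -4 + (-4 - 4)/2 = -4 + (½)*(-8) = -4 - 4 = -8)
u(v, J) = ⅑ (u(v, J) = 5/9 + (⅑)*(-4) = 5/9 - 4/9 = ⅑)
(15*x(u(E, 1)))*(-9) = (15*(⅑)²)*(-9) = (15*(1/81))*(-9) = (5/27)*(-9) = -5/3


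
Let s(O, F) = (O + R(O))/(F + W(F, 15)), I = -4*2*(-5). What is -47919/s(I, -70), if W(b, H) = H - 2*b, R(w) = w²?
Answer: -814623/328 ≈ -2483.6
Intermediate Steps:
I = 40 (I = -8*(-5) = 40)
s(O, F) = (O + O²)/(15 - F) (s(O, F) = (O + O²)/(F + (15 - 2*F)) = (O + O²)/(15 - F))
-47919/s(I, -70) = -47919*(15 - 1*(-70))/(40*(1 + 40)) = -47919/(40*41/(15 + 70)) = -47919/(40*41/85) = -47919/(40*(1/85)*41) = -47919/328/17 = -47919*17/328 = -814623/328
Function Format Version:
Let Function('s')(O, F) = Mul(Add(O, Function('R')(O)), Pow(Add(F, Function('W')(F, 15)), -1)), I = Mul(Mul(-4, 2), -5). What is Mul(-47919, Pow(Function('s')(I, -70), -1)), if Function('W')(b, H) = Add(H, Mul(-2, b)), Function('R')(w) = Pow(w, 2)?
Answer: Rational(-814623, 328) ≈ -2483.6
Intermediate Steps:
I = 40 (I = Mul(-8, -5) = 40)
Function('s')(O, F) = Mul(Pow(Add(15, Mul(-1, F)), -1), Add(O, Pow(O, 2))) (Function('s')(O, F) = Mul(Add(O, Pow(O, 2)), Pow(Add(F, Add(15, Mul(-2, F))), -1)) = Mul(Add(O, Pow(O, 2)), Pow(Add(15, Mul(-1, F)), -1)) = Mul(Pow(Add(15, Mul(-1, F)), -1), Add(O, Pow(O, 2))))
Mul(-47919, Pow(Function('s')(I, -70), -1)) = Mul(-47919, Pow(Mul(40, Pow(Add(15, Mul(-1, -70)), -1), Add(1, 40)), -1)) = Mul(-47919, Pow(Mul(40, Pow(Add(15, 70), -1), 41), -1)) = Mul(-47919, Pow(Mul(40, Pow(85, -1), 41), -1)) = Mul(-47919, Pow(Mul(40, Rational(1, 85), 41), -1)) = Mul(-47919, Pow(Rational(328, 17), -1)) = Mul(-47919, Rational(17, 328)) = Rational(-814623, 328)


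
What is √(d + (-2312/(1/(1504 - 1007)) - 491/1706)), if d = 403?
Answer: I*√3343105163842/1706 ≈ 1071.8*I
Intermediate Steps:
√(d + (-2312/(1/(1504 - 1007)) - 491/1706)) = √(403 + (-2312/(1/(1504 - 1007)) - 491/1706)) = √(403 + (-2312/(1/497) - 491*1/1706)) = √(403 + (-2312/1/497 - 491/1706)) = √(403 + (-2312*497 - 491/1706)) = √(403 + (-1149064 - 491/1706)) = √(403 - 1960303675/1706) = √(-1959616157/1706) = I*√3343105163842/1706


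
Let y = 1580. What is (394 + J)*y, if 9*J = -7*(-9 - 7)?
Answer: 5779640/9 ≈ 6.4218e+5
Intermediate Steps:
J = 112/9 (J = (-7*(-9 - 7))/9 = (-7*(-16))/9 = (⅑)*112 = 112/9 ≈ 12.444)
(394 + J)*y = (394 + 112/9)*1580 = (3658/9)*1580 = 5779640/9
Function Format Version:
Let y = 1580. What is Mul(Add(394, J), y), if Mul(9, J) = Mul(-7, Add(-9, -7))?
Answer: Rational(5779640, 9) ≈ 6.4218e+5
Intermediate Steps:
J = Rational(112, 9) (J = Mul(Rational(1, 9), Mul(-7, Add(-9, -7))) = Mul(Rational(1, 9), Mul(-7, -16)) = Mul(Rational(1, 9), 112) = Rational(112, 9) ≈ 12.444)
Mul(Add(394, J), y) = Mul(Add(394, Rational(112, 9)), 1580) = Mul(Rational(3658, 9), 1580) = Rational(5779640, 9)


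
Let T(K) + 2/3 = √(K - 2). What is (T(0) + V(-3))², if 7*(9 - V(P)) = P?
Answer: 32974/441 + 368*I*√2/21 ≈ 74.771 + 24.782*I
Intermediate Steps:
T(K) = -⅔ + √(-2 + K) (T(K) = -⅔ + √(K - 2) = -⅔ + √(-2 + K))
V(P) = 9 - P/7
(T(0) + V(-3))² = ((-⅔ + √(-2 + 0)) + (9 - ⅐*(-3)))² = ((-⅔ + √(-2)) + (9 + 3/7))² = ((-⅔ + I*√2) + 66/7)² = (184/21 + I*√2)²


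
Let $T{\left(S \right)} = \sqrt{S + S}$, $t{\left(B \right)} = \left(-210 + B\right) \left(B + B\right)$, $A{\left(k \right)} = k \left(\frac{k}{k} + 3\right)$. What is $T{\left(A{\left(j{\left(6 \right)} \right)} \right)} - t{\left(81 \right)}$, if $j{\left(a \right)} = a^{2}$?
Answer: $20898 + 12 \sqrt{2} \approx 20915.0$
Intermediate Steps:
$A{\left(k \right)} = 4 k$ ($A{\left(k \right)} = k \left(1 + 3\right) = k 4 = 4 k$)
$t{\left(B \right)} = 2 B \left(-210 + B\right)$ ($t{\left(B \right)} = \left(-210 + B\right) 2 B = 2 B \left(-210 + B\right)$)
$T{\left(S \right)} = \sqrt{2} \sqrt{S}$ ($T{\left(S \right)} = \sqrt{2 S} = \sqrt{2} \sqrt{S}$)
$T{\left(A{\left(j{\left(6 \right)} \right)} \right)} - t{\left(81 \right)} = \sqrt{2} \sqrt{4 \cdot 6^{2}} - 2 \cdot 81 \left(-210 + 81\right) = \sqrt{2} \sqrt{4 \cdot 36} - 2 \cdot 81 \left(-129\right) = \sqrt{2} \sqrt{144} - -20898 = \sqrt{2} \cdot 12 + 20898 = 12 \sqrt{2} + 20898 = 20898 + 12 \sqrt{2}$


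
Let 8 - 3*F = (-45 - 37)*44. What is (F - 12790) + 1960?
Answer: -28874/3 ≈ -9624.7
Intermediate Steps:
F = 3616/3 (F = 8/3 - (-45 - 37)*44/3 = 8/3 - (-82)*44/3 = 8/3 - ⅓*(-3608) = 8/3 + 3608/3 = 3616/3 ≈ 1205.3)
(F - 12790) + 1960 = (3616/3 - 12790) + 1960 = -34754/3 + 1960 = -28874/3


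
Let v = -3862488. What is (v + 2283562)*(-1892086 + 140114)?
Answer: 2766234142072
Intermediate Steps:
(v + 2283562)*(-1892086 + 140114) = (-3862488 + 2283562)*(-1892086 + 140114) = -1578926*(-1751972) = 2766234142072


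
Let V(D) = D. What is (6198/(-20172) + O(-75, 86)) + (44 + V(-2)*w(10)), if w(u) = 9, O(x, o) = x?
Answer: -165771/3362 ≈ -49.307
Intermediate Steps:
(6198/(-20172) + O(-75, 86)) + (44 + V(-2)*w(10)) = (6198/(-20172) - 75) + (44 - 2*9) = (6198*(-1/20172) - 75) + (44 - 18) = (-1033/3362 - 75) + 26 = -253183/3362 + 26 = -165771/3362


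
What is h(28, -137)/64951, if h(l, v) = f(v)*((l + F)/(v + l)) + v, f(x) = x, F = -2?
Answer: -11371/7079659 ≈ -0.0016062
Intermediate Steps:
h(l, v) = v + v*(-2 + l)/(l + v) (h(l, v) = v*((l - 2)/(v + l)) + v = v*((-2 + l)/(l + v)) + v = v*(-2 + l)/(l + v) + v = v + v*(-2 + l)/(l + v))
h(28, -137)/64951 = -137*(-2 - 137 + 2*28)/(28 - 137)/64951 = -137*(-2 - 137 + 56)/(-109)*(1/64951) = -137*(-1/109)*(-83)*(1/64951) = -11371/109*1/64951 = -11371/7079659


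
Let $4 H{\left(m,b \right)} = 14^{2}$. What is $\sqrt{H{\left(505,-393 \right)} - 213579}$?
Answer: $i \sqrt{213530} \approx 462.09 i$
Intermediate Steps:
$H{\left(m,b \right)} = 49$ ($H{\left(m,b \right)} = \frac{14^{2}}{4} = \frac{1}{4} \cdot 196 = 49$)
$\sqrt{H{\left(505,-393 \right)} - 213579} = \sqrt{49 - 213579} = \sqrt{-213530} = i \sqrt{213530}$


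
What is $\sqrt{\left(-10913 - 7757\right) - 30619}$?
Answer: $i \sqrt{49289} \approx 222.01 i$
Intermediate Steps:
$\sqrt{\left(-10913 - 7757\right) - 30619} = \sqrt{-18670 - 30619} = \sqrt{-49289} = i \sqrt{49289}$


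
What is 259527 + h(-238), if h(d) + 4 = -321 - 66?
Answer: 259136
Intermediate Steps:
h(d) = -391 (h(d) = -4 + (-321 - 66) = -4 - 387 = -391)
259527 + h(-238) = 259527 - 391 = 259136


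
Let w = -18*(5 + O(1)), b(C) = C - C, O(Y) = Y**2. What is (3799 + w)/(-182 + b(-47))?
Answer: -3691/182 ≈ -20.280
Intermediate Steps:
b(C) = 0
w = -108 (w = -18*(5 + 1**2) = -18*(5 + 1) = -18*6 = -108)
(3799 + w)/(-182 + b(-47)) = (3799 - 108)/(-182 + 0) = 3691/(-182) = 3691*(-1/182) = -3691/182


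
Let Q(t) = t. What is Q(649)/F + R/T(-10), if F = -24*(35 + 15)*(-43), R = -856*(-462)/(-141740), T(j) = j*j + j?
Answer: -6737401/365689200 ≈ -0.018424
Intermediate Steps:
T(j) = j + j² (T(j) = j² + j = j + j²)
R = -98868/35435 (R = 395472*(-1/141740) = -98868/35435 ≈ -2.7901)
F = 51600 (F = -24*50*(-43) = -1200*(-43) = 51600)
Q(649)/F + R/T(-10) = 649/51600 - 98868*(-1/(10*(1 - 10)))/35435 = 649*(1/51600) - 98868/(35435*((-10*(-9)))) = 649/51600 - 98868/35435/90 = 649/51600 - 98868/35435*1/90 = 649/51600 - 16478/531525 = -6737401/365689200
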